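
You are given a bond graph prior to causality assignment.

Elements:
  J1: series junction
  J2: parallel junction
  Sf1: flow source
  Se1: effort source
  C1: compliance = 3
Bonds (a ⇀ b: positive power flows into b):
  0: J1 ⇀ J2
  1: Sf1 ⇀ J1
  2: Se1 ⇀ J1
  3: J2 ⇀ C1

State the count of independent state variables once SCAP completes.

1  (C1 all integral)

#1 stroke→Sf1  (Sf1 fixes flow; stroke at Sf1)
#2 stroke→J1  (Se1 fixes effort; stroke away)
#0 stroke→J1  (1-jn J1 has f-setter on 1)
#3 stroke→J2  (J2: last free bond brings effort in)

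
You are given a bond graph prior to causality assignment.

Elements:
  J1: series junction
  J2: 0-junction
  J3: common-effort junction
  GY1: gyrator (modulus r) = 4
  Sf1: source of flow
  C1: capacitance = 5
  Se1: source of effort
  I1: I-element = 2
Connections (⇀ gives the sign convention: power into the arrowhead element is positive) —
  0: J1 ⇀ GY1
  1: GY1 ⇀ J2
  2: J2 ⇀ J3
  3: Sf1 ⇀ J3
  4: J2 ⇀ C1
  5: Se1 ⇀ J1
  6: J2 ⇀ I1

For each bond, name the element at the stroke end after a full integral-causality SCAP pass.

bond 3 |Sf1  (source Sf1 imposes f)
bond 5 |J1  (source Se1 imposes e)
bond 0 |GY1  (J1: last free bond brings flow in)
bond 2 |J3  (only one effort-in slot at J3)
bond 1 |GY1  (through GY1, causality inverts; strokes same side of GY1)
bond 4 |J2  (prefer integral on C1)
bond 6 |I1  (0-jn J2 has e-setter on 4)

b0 stroke at GY1
b1 stroke at GY1
b2 stroke at J3
b3 stroke at Sf1
b4 stroke at J2
b5 stroke at J1
b6 stroke at I1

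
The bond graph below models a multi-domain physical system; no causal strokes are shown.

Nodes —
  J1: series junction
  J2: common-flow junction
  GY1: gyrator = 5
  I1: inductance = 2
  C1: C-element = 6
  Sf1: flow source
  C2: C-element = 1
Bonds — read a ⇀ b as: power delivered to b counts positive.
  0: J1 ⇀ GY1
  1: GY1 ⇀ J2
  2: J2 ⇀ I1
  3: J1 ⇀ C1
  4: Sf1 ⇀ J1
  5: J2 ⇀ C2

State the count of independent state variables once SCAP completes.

b4 →Sf1  (Sf1 fixes flow; stroke at Sf1)
b0 →J1  (1-jn J1 has f-setter on 4)
b3 →J1  (J1 flow already set via bond 4)
b1 →J2  (GY1: gyrator matches bond 0)
b2 →I1  (I1 outputs flow p/I1)
b5 →J2  (1-jn J2 has f-setter on 2)

3  (C1, C2, I1 all integral)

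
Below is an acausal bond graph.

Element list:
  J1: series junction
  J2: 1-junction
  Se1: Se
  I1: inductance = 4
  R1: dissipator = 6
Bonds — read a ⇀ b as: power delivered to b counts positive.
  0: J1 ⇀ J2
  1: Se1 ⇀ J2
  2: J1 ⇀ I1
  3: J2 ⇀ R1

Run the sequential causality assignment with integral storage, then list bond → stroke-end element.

b0 →J1
b1 →J2
b2 →I1
b3 →J2

bond 1 stroke at J2  (Se1: effort source, stroke at far end)
bond 2 stroke at I1  (prefer integral on I1)
bond 0 stroke at J1  (J1: bond 2 brought flow, rest push out)
bond 3 stroke at J2  (J2: bond 0 brought flow, rest push out)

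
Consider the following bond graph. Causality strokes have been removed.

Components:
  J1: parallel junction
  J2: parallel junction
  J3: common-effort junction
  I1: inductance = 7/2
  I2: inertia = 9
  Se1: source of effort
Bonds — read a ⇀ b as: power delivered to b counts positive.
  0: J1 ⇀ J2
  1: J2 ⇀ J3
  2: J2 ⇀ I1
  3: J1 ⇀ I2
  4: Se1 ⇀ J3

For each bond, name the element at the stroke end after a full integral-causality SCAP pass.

β4 →J3  (Se1: effort source, stroke at far end)
β1 →J2  (common-e at J3 fixed by 4)
β0 →J1  (common-e at J2 fixed by 1)
β2 →I1  (J2: bond 1 brought effort, rest push out)
β3 →I2  (J1: bond 0 brought effort, rest push out)

b0 stroke→J1
b1 stroke→J2
b2 stroke→I1
b3 stroke→I2
b4 stroke→J3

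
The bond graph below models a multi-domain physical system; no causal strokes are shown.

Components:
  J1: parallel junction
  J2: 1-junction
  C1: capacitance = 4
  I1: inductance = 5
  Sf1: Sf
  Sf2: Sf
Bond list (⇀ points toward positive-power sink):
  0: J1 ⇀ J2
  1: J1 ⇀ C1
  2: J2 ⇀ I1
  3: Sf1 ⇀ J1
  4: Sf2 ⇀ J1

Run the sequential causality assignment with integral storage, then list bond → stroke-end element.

β0 →J2
β1 →J1
β2 →I1
β3 →Sf1
β4 →Sf2

#3 |Sf1  (Sf1: flow source, stroke at near end)
#4 |Sf2  (Sf2 fixes flow; stroke at Sf2)
#1 |J1  (C1 integral (e out))
#0 |J2  (0-jn J1 has e-setter on 1)
#2 |I1  (J2 needs exactly one f-in)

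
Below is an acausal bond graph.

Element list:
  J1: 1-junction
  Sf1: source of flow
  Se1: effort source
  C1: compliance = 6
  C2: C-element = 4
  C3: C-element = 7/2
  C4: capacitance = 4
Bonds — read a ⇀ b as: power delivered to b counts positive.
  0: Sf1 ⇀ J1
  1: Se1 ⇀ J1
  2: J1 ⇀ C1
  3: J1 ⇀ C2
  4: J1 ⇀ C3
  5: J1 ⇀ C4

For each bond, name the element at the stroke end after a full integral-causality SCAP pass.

β0 stroke→Sf1  (source Sf1 imposes f)
β1 stroke→J1  (Se1: effort source, stroke at far end)
β2 stroke→J1  (J1 flow already set via bond 0)
β3 stroke→J1  (1-jn J1 has f-setter on 0)
β4 stroke→J1  (J1: bond 0 brought flow, rest push out)
β5 stroke→J1  (J1 flow already set via bond 0)

β0 |Sf1
β1 |J1
β2 |J1
β3 |J1
β4 |J1
β5 |J1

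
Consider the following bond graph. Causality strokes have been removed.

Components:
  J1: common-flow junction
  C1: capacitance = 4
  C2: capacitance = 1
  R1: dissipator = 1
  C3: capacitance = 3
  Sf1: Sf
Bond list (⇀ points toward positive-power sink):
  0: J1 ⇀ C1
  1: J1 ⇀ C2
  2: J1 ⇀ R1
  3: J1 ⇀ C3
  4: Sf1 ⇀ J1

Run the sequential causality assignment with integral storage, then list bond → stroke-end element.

β0 →J1
β1 →J1
β2 →J1
β3 →J1
β4 →Sf1

β4 stroke→Sf1  (Sf1 (Sf) sets flow on bond)
β0 stroke→J1  (J1: bond 4 brought flow, rest push out)
β1 stroke→J1  (J1 flow already set via bond 4)
β2 stroke→J1  (J1: bond 4 brought flow, rest push out)
β3 stroke→J1  (common-f at J1 fixed by 4)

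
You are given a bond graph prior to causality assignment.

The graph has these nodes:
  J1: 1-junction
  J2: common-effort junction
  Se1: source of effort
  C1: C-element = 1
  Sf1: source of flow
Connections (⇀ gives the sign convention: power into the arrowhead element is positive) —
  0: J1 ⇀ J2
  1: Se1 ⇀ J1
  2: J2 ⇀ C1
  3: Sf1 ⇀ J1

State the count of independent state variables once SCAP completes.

b1 stroke→J1  (Se1: effort source, stroke at far end)
b3 stroke→Sf1  (Sf1 fixes flow; stroke at Sf1)
b0 stroke→J1  (J1 flow already set via bond 3)
b2 stroke→J2  (J2: last free bond brings effort in)

1  (C1 all integral)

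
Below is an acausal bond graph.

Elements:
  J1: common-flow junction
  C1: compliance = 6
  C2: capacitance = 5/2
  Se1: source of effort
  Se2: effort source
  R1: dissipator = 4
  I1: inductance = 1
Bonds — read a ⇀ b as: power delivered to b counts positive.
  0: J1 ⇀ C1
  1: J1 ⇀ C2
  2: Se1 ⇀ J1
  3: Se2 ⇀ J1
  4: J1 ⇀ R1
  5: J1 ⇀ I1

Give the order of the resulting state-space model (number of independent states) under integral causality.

β2 stroke at J1  (Se1 fixes effort; stroke away)
β3 stroke at J1  (Se2 (Se) sets effort on bond)
β0 stroke at J1  (C1 integral (e out))
β1 stroke at J1  (C2 outputs effort q/C2)
β5 stroke at I1  (I1 outputs flow p/I1)
β4 stroke at J1  (J1 flow already set via bond 5)

3  (C1, C2, I1 all integral)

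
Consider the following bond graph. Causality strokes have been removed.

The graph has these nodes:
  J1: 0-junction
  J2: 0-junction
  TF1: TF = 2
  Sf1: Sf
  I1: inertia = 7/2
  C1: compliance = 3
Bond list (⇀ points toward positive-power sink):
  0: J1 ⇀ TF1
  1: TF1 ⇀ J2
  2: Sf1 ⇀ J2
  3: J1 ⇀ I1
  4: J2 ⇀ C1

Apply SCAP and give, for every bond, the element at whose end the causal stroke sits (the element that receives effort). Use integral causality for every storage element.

bond 0 |J1
bond 1 |TF1
bond 2 |Sf1
bond 3 |I1
bond 4 |J2

bond 2 stroke→Sf1  (Sf1: flow source, stroke at near end)
bond 3 stroke→I1  (I1: I, integral causality)
bond 0 stroke→J1  (closing 0-jn rule on J1)
bond 1 stroke→TF1  (TF1: transformer flips bond 0)
bond 4 stroke→J2  (closing 0-jn rule on J2)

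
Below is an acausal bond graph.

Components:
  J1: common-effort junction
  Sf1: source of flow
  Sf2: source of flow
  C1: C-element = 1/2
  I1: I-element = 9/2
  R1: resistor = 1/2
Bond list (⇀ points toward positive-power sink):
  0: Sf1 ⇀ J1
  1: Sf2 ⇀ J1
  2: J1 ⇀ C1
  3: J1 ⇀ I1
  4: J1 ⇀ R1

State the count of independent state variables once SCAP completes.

β0 →Sf1  (Sf1: flow source, stroke at near end)
β1 →Sf2  (Sf2 fixes flow; stroke at Sf2)
β2 →J1  (C1 integral (e out))
β3 →I1  (common-e at J1 fixed by 2)
β4 →R1  (0-jn J1 has e-setter on 2)

2  (C1, I1 all integral)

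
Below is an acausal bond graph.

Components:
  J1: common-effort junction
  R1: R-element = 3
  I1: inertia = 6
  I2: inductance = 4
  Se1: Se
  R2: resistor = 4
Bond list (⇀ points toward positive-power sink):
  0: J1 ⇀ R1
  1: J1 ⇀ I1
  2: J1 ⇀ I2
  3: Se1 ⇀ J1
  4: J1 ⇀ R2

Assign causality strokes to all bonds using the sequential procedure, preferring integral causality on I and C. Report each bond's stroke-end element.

bond 3 stroke→J1  (Se1 (Se) sets effort on bond)
bond 0 stroke→R1  (J1: bond 3 brought effort, rest push out)
bond 1 stroke→I1  (J1: bond 3 brought effort, rest push out)
bond 2 stroke→I2  (J1 effort already set via bond 3)
bond 4 stroke→R2  (J1 effort already set via bond 3)

bond 0 stroke at R1
bond 1 stroke at I1
bond 2 stroke at I2
bond 3 stroke at J1
bond 4 stroke at R2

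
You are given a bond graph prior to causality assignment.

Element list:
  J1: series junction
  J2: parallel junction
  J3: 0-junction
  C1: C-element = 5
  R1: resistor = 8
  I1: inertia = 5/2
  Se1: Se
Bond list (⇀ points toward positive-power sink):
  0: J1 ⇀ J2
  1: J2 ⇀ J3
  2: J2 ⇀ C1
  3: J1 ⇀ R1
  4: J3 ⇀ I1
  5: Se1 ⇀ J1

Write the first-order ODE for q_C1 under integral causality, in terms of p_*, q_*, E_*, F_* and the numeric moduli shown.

dq_C1/dt = E_Se1/8 - 2*p_I1/5 - q_C1/40

#5 →J1  (Se1 fixes effort; stroke away)
#2 →J2  (prefer integral on C1)
#0 →J1  (0-jn J2 has e-setter on 2)
#1 →J3  (common-e at J2 fixed by 2)
#4 →I1  (J3 effort already set via bond 1)
#3 →R1  (only one flow-in slot at J1)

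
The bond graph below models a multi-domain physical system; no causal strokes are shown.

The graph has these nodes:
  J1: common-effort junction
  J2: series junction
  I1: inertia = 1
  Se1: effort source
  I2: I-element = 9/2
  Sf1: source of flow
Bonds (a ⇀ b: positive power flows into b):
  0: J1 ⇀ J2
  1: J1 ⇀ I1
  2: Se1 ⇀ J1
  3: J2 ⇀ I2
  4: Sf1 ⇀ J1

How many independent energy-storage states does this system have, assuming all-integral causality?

#2 →J1  (Se1 fixes effort; stroke away)
#4 →Sf1  (Sf1 fixes flow; stroke at Sf1)
#0 →J2  (J1 effort already set via bond 2)
#1 →I1  (J1 effort already set via bond 2)
#3 →I2  (closing 1-jn rule on J2)

2  (I1, I2 all integral)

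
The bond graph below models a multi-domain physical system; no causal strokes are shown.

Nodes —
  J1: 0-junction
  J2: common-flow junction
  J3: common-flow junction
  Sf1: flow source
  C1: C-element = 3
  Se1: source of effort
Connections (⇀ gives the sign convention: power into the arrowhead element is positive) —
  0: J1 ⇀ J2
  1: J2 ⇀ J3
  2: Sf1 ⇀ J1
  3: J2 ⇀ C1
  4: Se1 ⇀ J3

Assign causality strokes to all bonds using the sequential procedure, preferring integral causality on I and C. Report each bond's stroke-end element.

b2 stroke at Sf1  (Sf1 fixes flow; stroke at Sf1)
b4 stroke at J3  (Se1 (Se) sets effort on bond)
b0 stroke at J1  (J1 needs exactly one e-in)
b1 stroke at J2  (1-jn J2 has f-setter on 0)
b3 stroke at J2  (1-jn J2 has f-setter on 0)

β0 →J1
β1 →J2
β2 →Sf1
β3 →J2
β4 →J3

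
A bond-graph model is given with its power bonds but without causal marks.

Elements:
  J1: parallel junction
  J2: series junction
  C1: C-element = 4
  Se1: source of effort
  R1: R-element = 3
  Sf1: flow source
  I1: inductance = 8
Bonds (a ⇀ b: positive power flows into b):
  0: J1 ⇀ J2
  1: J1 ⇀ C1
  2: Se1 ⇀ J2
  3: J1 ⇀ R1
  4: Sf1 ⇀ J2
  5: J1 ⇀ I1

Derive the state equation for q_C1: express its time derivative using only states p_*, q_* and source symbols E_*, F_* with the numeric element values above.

b2 stroke at J2  (source Se1 imposes e)
b4 stroke at Sf1  (Sf1: flow source, stroke at near end)
b0 stroke at J2  (J2: bond 4 brought flow, rest push out)
b1 stroke at J1  (prefer integral on C1)
b3 stroke at R1  (J1 effort already set via bond 1)
b5 stroke at I1  (J1 effort already set via bond 1)

dq_C1/dt = -F_Sf1 - p_I1/8 - q_C1/12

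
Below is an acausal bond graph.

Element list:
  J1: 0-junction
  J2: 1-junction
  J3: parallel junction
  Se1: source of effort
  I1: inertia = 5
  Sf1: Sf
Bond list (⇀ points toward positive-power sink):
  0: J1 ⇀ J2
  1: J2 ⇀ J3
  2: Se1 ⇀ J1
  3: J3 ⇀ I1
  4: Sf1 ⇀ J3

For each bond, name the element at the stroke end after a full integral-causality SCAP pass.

#2 stroke at J1  (Se1 fixes effort; stroke away)
#4 stroke at Sf1  (source Sf1 imposes f)
#0 stroke at J2  (common-e at J1 fixed by 2)
#1 stroke at J3  (J2: last free bond brings flow in)
#3 stroke at I1  (common-e at J3 fixed by 1)

b0 →J2
b1 →J3
b2 →J1
b3 →I1
b4 →Sf1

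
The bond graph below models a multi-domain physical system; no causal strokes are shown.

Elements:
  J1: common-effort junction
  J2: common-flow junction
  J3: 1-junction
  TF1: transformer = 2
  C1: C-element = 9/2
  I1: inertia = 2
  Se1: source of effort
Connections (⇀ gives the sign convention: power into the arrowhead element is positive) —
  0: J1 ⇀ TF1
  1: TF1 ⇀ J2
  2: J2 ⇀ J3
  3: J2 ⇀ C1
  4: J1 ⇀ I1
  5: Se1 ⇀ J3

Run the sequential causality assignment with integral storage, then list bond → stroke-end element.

β0 |J1
β1 |TF1
β2 |J2
β3 |J2
β4 |I1
β5 |J3

bond 5 stroke→J3  (Se1 (Se) sets effort on bond)
bond 2 stroke→J2  (only one flow-in slot at J3)
bond 3 stroke→J2  (C1 outputs effort q/C1)
bond 1 stroke→TF1  (J2 needs exactly one f-in)
bond 0 stroke→J1  (TF1 one-in-one-out from 1)
bond 4 stroke→I1  (J1: bond 0 brought effort, rest push out)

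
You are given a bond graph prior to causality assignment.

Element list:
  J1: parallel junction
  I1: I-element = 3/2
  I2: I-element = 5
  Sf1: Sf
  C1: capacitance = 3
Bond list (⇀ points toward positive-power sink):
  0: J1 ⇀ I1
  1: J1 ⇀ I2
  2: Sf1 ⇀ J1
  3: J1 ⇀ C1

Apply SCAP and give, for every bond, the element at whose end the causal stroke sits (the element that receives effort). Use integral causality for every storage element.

β2 |Sf1  (Sf1 (Sf) sets flow on bond)
β0 |I1  (prefer integral on I1)
β1 |I2  (I2 integral (f out))
β3 |J1  (only one effort-in slot at J1)

bond 0 stroke at I1
bond 1 stroke at I2
bond 2 stroke at Sf1
bond 3 stroke at J1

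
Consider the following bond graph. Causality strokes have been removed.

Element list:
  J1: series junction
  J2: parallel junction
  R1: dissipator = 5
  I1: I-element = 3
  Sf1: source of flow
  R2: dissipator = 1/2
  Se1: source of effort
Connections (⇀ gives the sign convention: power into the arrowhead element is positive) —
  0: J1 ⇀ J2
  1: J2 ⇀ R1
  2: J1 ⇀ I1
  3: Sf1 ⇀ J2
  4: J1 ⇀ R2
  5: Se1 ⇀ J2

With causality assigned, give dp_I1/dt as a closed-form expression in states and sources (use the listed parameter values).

dp_I1/dt = -E_Se1 - p_I1/6

β3 stroke at Sf1  (source Sf1 imposes f)
β5 stroke at J2  (Se1: effort source, stroke at far end)
β0 stroke at J1  (J2: bond 5 brought effort, rest push out)
β1 stroke at R1  (common-e at J2 fixed by 5)
β2 stroke at I1  (I1: I, integral causality)
β4 stroke at J1  (1-jn J1 has f-setter on 2)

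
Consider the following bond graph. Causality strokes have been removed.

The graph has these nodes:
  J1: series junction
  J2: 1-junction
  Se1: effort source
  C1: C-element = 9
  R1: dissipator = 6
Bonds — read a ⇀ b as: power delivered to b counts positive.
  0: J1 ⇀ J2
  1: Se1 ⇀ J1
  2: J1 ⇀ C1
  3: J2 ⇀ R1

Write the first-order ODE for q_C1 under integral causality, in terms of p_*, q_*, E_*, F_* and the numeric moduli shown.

dq_C1/dt = E_Se1/6 - q_C1/54

β1 stroke at J1  (Se1 fixes effort; stroke away)
β2 stroke at J1  (prefer integral on C1)
β0 stroke at J2  (closing 1-jn rule on J1)
β3 stroke at R1  (J2 needs exactly one f-in)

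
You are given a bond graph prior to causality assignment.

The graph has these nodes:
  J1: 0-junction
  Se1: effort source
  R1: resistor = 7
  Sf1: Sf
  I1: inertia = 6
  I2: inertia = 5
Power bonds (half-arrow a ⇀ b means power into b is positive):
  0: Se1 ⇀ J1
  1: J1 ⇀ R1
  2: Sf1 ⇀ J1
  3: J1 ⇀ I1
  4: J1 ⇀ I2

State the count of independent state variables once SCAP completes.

β0 |J1  (Se1 (Se) sets effort on bond)
β2 |Sf1  (Sf1 (Sf) sets flow on bond)
β1 |R1  (J1: bond 0 brought effort, rest push out)
β3 |I1  (J1 effort already set via bond 0)
β4 |I2  (0-jn J1 has e-setter on 0)

2  (I1, I2 all integral)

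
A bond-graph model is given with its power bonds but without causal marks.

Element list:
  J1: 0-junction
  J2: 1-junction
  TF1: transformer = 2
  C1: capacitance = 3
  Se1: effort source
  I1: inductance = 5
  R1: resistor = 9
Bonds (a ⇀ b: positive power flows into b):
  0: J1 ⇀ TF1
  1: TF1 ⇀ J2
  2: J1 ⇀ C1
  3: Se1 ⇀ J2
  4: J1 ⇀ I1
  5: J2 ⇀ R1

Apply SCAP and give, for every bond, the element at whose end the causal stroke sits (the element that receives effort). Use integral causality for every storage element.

bond 3 |J2  (Se1: effort source, stroke at far end)
bond 2 |J1  (C1: C, integral causality)
bond 0 |TF1  (J1 effort already set via bond 2)
bond 4 |I1  (J1: bond 2 brought effort, rest push out)
bond 1 |J2  (TF TF1: opposite of bond 0)
bond 5 |R1  (J2 needs exactly one f-in)

bond 0 stroke→TF1
bond 1 stroke→J2
bond 2 stroke→J1
bond 3 stroke→J2
bond 4 stroke→I1
bond 5 stroke→R1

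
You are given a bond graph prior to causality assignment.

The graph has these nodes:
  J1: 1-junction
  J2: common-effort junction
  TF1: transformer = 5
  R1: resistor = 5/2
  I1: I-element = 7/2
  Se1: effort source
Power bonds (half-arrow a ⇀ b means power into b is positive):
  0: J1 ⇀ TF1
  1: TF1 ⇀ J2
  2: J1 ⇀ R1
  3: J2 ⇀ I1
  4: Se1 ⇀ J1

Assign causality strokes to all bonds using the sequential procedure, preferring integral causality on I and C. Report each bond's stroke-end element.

#4 stroke→J1  (Se1 (Se) sets effort on bond)
#3 stroke→I1  (prefer integral on I1)
#1 stroke→J2  (J2: last free bond brings effort in)
#0 stroke→TF1  (TF TF1: opposite of bond 1)
#2 stroke→J1  (common-f at J1 fixed by 0)

#0 →TF1
#1 →J2
#2 →J1
#3 →I1
#4 →J1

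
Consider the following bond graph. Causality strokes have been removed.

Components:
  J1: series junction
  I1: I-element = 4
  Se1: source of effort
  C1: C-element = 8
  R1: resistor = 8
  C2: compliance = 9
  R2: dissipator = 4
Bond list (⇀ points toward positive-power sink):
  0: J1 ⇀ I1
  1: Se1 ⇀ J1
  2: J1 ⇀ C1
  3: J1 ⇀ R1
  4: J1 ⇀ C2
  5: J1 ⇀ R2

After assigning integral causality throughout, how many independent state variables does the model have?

β1 |J1  (source Se1 imposes e)
β0 |I1  (I1: I, integral causality)
β2 |J1  (J1: bond 0 brought flow, rest push out)
β3 |J1  (common-f at J1 fixed by 0)
β4 |J1  (common-f at J1 fixed by 0)
β5 |J1  (J1 flow already set via bond 0)

3  (C1, C2, I1 all integral)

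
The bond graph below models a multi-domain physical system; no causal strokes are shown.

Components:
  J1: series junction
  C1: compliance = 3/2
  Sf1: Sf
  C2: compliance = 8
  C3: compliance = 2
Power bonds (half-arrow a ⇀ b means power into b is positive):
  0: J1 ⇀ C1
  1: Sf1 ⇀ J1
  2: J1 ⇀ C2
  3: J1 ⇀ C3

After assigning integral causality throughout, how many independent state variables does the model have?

3  (C1, C2, C3 all integral)

#1 stroke→Sf1  (Sf1 fixes flow; stroke at Sf1)
#0 stroke→J1  (1-jn J1 has f-setter on 1)
#2 stroke→J1  (J1: bond 1 brought flow, rest push out)
#3 stroke→J1  (common-f at J1 fixed by 1)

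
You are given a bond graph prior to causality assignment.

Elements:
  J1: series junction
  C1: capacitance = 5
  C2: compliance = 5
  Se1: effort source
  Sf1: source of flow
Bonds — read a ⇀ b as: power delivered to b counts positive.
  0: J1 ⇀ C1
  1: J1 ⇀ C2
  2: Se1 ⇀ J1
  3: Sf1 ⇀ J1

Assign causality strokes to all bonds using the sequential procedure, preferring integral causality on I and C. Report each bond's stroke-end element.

β0 stroke at J1
β1 stroke at J1
β2 stroke at J1
β3 stroke at Sf1

bond 2 stroke→J1  (Se1: effort source, stroke at far end)
bond 3 stroke→Sf1  (Sf1: flow source, stroke at near end)
bond 0 stroke→J1  (J1 flow already set via bond 3)
bond 1 stroke→J1  (J1: bond 3 brought flow, rest push out)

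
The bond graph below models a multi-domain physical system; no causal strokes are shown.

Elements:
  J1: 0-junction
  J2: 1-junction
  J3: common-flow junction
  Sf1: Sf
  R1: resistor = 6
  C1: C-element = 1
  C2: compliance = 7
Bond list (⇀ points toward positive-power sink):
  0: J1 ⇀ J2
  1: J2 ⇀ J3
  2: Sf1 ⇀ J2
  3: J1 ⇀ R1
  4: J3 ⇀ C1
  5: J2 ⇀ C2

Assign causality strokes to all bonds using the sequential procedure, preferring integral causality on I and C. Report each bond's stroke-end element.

b0 stroke at J2
b1 stroke at J2
b2 stroke at Sf1
b3 stroke at J1
b4 stroke at J3
b5 stroke at J2

bond 2 stroke→Sf1  (Sf1: flow source, stroke at near end)
bond 0 stroke→J2  (common-f at J2 fixed by 2)
bond 1 stroke→J2  (J2: bond 2 brought flow, rest push out)
bond 5 stroke→J2  (common-f at J2 fixed by 2)
bond 4 stroke→J3  (1-jn J3 has f-setter on 1)
bond 3 stroke→J1  (closing 0-jn rule on J1)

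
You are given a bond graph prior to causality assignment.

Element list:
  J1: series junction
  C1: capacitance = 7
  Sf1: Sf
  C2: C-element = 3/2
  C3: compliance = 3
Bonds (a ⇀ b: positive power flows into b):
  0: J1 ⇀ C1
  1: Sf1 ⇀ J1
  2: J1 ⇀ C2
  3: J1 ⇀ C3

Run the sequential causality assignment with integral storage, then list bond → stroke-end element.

bond 1 |Sf1  (Sf1 (Sf) sets flow on bond)
bond 0 |J1  (J1: bond 1 brought flow, rest push out)
bond 2 |J1  (common-f at J1 fixed by 1)
bond 3 |J1  (J1 flow already set via bond 1)

b0 stroke at J1
b1 stroke at Sf1
b2 stroke at J1
b3 stroke at J1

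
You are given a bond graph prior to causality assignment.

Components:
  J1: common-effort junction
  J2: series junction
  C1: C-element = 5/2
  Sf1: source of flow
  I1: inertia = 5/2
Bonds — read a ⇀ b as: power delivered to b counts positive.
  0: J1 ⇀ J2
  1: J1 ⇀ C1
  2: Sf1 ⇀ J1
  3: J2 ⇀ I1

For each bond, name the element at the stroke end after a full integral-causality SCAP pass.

#2 stroke at Sf1  (source Sf1 imposes f)
#1 stroke at J1  (C1 outputs effort q/C1)
#0 stroke at J2  (J1 effort already set via bond 1)
#3 stroke at I1  (J2 needs exactly one f-in)

bond 0 |J2
bond 1 |J1
bond 2 |Sf1
bond 3 |I1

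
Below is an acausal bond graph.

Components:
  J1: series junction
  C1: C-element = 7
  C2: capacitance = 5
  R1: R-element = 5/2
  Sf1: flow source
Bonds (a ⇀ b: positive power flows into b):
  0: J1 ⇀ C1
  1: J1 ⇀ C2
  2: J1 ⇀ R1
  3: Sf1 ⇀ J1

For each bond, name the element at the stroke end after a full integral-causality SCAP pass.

bond 3 stroke at Sf1  (source Sf1 imposes f)
bond 0 stroke at J1  (common-f at J1 fixed by 3)
bond 1 stroke at J1  (J1 flow already set via bond 3)
bond 2 stroke at J1  (common-f at J1 fixed by 3)

β0 →J1
β1 →J1
β2 →J1
β3 →Sf1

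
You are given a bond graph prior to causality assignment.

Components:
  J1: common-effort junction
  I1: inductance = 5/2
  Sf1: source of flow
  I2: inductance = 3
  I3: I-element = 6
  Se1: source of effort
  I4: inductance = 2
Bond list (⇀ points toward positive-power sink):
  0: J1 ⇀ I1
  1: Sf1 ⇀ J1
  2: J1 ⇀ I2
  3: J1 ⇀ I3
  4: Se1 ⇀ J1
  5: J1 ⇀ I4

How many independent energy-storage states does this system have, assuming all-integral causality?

#1 |Sf1  (Sf1 fixes flow; stroke at Sf1)
#4 |J1  (Se1: effort source, stroke at far end)
#0 |I1  (J1: bond 4 brought effort, rest push out)
#2 |I2  (0-jn J1 has e-setter on 4)
#3 |I3  (J1: bond 4 brought effort, rest push out)
#5 |I4  (J1 effort already set via bond 4)

4  (I1, I2, I3, I4 all integral)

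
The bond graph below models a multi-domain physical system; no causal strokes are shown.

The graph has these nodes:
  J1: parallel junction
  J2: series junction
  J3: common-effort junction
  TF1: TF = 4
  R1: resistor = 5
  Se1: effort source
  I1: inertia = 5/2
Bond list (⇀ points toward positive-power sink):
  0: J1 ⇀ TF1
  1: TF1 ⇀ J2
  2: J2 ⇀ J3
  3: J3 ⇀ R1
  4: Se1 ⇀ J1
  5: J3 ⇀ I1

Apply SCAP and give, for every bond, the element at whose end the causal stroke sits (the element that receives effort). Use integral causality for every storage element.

b4 |J1  (Se1 fixes effort; stroke away)
b0 |TF1  (J1: bond 4 brought effort, rest push out)
b1 |J2  (TF1: transformer flips bond 0)
b2 |J3  (J2 needs exactly one f-in)
b3 |R1  (0-jn J3 has e-setter on 2)
b5 |I1  (J3: bond 2 brought effort, rest push out)

b0 |TF1
b1 |J2
b2 |J3
b3 |R1
b4 |J1
b5 |I1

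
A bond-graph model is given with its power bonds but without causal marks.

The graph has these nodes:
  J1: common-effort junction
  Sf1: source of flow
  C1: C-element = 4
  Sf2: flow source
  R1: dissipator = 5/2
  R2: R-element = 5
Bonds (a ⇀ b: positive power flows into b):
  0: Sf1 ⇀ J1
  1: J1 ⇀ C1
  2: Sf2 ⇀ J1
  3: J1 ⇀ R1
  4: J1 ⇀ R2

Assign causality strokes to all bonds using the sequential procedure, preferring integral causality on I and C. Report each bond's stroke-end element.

b0 stroke→Sf1  (Sf1 (Sf) sets flow on bond)
b2 stroke→Sf2  (Sf2 fixes flow; stroke at Sf2)
b1 stroke→J1  (C1: C, integral causality)
b3 stroke→R1  (J1 effort already set via bond 1)
b4 stroke→R2  (common-e at J1 fixed by 1)

bond 0 |Sf1
bond 1 |J1
bond 2 |Sf2
bond 3 |R1
bond 4 |R2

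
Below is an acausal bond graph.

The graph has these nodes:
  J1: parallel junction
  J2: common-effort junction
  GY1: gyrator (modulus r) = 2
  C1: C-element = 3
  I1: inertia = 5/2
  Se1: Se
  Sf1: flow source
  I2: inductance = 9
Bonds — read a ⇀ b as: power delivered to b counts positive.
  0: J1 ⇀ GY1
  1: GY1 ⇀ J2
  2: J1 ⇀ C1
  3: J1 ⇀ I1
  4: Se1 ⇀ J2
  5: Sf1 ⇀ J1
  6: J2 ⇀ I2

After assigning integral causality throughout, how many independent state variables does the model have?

3  (C1, I1, I2 all integral)

b4 |J2  (Se1 fixes effort; stroke away)
b5 |Sf1  (source Sf1 imposes f)
b1 |GY1  (0-jn J2 has e-setter on 4)
b6 |I2  (0-jn J2 has e-setter on 4)
b0 |GY1  (GY1 both-in/both-out from 1)
b2 |J1  (prefer integral on C1)
b3 |I1  (J1: bond 2 brought effort, rest push out)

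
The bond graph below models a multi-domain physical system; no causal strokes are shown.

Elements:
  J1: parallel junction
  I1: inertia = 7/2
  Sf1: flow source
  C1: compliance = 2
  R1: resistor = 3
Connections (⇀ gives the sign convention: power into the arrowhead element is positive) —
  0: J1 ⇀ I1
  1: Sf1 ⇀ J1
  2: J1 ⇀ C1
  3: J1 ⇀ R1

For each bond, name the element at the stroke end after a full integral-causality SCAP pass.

β0 stroke→I1
β1 stroke→Sf1
β2 stroke→J1
β3 stroke→R1

b1 stroke→Sf1  (Sf1: flow source, stroke at near end)
b0 stroke→I1  (I1: I, integral causality)
b2 stroke→J1  (C1 outputs effort q/C1)
b3 stroke→R1  (J1: bond 2 brought effort, rest push out)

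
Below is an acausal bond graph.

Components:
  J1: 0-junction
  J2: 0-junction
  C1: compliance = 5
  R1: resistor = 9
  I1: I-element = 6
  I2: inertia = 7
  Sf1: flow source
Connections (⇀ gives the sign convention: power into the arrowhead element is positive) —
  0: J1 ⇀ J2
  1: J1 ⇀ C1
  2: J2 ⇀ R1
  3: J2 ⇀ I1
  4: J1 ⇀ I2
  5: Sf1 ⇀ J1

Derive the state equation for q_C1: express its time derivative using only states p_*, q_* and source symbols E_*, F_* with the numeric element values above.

dq_C1/dt = F_Sf1 - p_I1/6 - p_I2/7 - q_C1/45

β5 →Sf1  (Sf1 fixes flow; stroke at Sf1)
β1 →J1  (C1: C, integral causality)
β0 →J2  (J1 effort already set via bond 1)
β4 →I2  (J1: bond 1 brought effort, rest push out)
β2 →R1  (0-jn J2 has e-setter on 0)
β3 →I1  (J2 effort already set via bond 0)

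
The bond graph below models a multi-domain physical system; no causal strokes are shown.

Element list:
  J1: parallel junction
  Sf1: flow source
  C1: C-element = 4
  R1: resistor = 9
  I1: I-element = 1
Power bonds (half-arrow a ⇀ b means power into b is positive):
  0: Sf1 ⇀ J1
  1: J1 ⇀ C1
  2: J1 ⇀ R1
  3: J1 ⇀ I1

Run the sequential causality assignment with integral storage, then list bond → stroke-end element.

#0 →Sf1  (Sf1 fixes flow; stroke at Sf1)
#1 →J1  (prefer integral on C1)
#2 →R1  (common-e at J1 fixed by 1)
#3 →I1  (common-e at J1 fixed by 1)

β0 stroke→Sf1
β1 stroke→J1
β2 stroke→R1
β3 stroke→I1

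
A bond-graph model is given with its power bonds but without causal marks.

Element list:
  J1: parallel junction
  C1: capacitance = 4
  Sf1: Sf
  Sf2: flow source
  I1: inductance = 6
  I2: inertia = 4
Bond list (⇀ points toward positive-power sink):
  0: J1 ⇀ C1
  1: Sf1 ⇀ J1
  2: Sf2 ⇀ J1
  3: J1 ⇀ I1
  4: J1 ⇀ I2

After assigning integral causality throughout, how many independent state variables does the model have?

3  (C1, I1, I2 all integral)

#1 →Sf1  (Sf1: flow source, stroke at near end)
#2 →Sf2  (Sf2 fixes flow; stroke at Sf2)
#0 →J1  (prefer integral on C1)
#3 →I1  (0-jn J1 has e-setter on 0)
#4 →I2  (common-e at J1 fixed by 0)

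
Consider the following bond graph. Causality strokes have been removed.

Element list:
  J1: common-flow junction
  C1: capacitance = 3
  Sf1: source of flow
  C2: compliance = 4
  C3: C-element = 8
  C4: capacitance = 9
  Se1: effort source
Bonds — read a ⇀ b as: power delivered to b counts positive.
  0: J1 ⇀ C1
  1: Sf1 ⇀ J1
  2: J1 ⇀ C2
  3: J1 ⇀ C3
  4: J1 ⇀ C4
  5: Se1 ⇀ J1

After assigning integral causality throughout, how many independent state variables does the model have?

4  (C1, C2, C3, C4 all integral)

b1 stroke at Sf1  (source Sf1 imposes f)
b5 stroke at J1  (Se1 fixes effort; stroke away)
b0 stroke at J1  (1-jn J1 has f-setter on 1)
b2 stroke at J1  (1-jn J1 has f-setter on 1)
b3 stroke at J1  (1-jn J1 has f-setter on 1)
b4 stroke at J1  (J1 flow already set via bond 1)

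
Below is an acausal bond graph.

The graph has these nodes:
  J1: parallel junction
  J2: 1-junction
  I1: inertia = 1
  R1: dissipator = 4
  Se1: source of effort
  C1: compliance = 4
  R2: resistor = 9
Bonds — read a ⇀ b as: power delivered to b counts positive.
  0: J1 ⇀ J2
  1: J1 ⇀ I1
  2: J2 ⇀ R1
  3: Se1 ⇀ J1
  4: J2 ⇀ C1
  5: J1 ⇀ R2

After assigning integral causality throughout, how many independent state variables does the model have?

β3 stroke→J1  (Se1 (Se) sets effort on bond)
β0 stroke→J2  (0-jn J1 has e-setter on 3)
β1 stroke→I1  (J1: bond 3 brought effort, rest push out)
β5 stroke→R2  (0-jn J1 has e-setter on 3)
β4 stroke→J2  (C1: C, integral causality)
β2 stroke→R1  (J2: last free bond brings flow in)

2  (C1, I1 all integral)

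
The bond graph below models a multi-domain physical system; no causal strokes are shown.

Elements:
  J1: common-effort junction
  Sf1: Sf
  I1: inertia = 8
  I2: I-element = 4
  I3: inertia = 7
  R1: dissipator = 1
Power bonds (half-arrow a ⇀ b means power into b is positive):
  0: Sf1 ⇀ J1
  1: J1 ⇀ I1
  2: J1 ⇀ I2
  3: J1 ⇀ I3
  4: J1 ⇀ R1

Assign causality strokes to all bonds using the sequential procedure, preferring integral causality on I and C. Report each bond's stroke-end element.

b0 stroke→Sf1  (source Sf1 imposes f)
b1 stroke→I1  (I1: I, integral causality)
b2 stroke→I2  (I2 outputs flow p/I2)
b3 stroke→I3  (prefer integral on I3)
b4 stroke→J1  (J1: last free bond brings effort in)

bond 0 stroke→Sf1
bond 1 stroke→I1
bond 2 stroke→I2
bond 3 stroke→I3
bond 4 stroke→J1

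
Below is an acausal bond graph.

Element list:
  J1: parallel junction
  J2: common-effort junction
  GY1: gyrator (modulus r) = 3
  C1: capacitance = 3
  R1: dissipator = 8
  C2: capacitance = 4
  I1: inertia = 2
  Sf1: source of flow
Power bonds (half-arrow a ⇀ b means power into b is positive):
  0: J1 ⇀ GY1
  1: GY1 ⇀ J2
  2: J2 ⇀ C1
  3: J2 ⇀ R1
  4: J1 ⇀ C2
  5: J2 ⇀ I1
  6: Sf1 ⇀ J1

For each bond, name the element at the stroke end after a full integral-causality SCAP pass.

b6 stroke at Sf1  (Sf1 (Sf) sets flow on bond)
b2 stroke at J2  (C1 outputs effort q/C1)
b1 stroke at GY1  (J2: bond 2 brought effort, rest push out)
b3 stroke at R1  (J2 effort already set via bond 2)
b5 stroke at I1  (J2: bond 2 brought effort, rest push out)
b0 stroke at GY1  (through GY1, causality inverts; strokes same side of GY1)
b4 stroke at J1  (J1 needs exactly one e-in)

β0 →GY1
β1 →GY1
β2 →J2
β3 →R1
β4 →J1
β5 →I1
β6 →Sf1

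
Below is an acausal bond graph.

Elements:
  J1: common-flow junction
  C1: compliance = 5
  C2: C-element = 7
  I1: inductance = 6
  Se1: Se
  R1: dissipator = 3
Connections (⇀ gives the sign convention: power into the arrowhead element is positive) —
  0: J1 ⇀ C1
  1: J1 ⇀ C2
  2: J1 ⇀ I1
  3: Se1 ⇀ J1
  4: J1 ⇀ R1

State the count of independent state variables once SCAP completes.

3  (C1, C2, I1 all integral)

β3 →J1  (Se1: effort source, stroke at far end)
β0 →J1  (prefer integral on C1)
β1 →J1  (C2 outputs effort q/C2)
β2 →I1  (I1 outputs flow p/I1)
β4 →J1  (J1: bond 2 brought flow, rest push out)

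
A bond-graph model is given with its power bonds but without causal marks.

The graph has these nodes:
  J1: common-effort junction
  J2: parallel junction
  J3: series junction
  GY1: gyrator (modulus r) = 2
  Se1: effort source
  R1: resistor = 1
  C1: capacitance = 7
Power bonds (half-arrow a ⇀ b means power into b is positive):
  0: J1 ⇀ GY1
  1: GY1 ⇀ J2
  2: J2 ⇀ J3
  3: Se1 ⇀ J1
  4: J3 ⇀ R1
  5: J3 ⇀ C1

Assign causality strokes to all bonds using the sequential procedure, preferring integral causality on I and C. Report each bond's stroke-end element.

bond 0 stroke→GY1
bond 1 stroke→GY1
bond 2 stroke→J2
bond 3 stroke→J1
bond 4 stroke→J3
bond 5 stroke→J3

β3 stroke→J1  (Se1: effort source, stroke at far end)
β0 stroke→GY1  (0-jn J1 has e-setter on 3)
β1 stroke→GY1  (GY1 both-in/both-out from 0)
β2 stroke→J2  (J2 needs exactly one e-in)
β4 stroke→J3  (common-f at J3 fixed by 2)
β5 stroke→J3  (J3: bond 2 brought flow, rest push out)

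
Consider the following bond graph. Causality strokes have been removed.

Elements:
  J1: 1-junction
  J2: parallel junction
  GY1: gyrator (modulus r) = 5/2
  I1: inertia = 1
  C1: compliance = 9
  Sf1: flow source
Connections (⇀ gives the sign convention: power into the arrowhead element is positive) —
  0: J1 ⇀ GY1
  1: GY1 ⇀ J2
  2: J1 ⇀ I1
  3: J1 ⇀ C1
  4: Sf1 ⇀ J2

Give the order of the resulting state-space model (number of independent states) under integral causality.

b4 stroke→Sf1  (Sf1 fixes flow; stroke at Sf1)
b1 stroke→J2  (J2 needs exactly one e-in)
b0 stroke→J1  (GY1: gyrator matches bond 1)
b2 stroke→I1  (I1: I, integral causality)
b3 stroke→J1  (1-jn J1 has f-setter on 2)

2  (C1, I1 all integral)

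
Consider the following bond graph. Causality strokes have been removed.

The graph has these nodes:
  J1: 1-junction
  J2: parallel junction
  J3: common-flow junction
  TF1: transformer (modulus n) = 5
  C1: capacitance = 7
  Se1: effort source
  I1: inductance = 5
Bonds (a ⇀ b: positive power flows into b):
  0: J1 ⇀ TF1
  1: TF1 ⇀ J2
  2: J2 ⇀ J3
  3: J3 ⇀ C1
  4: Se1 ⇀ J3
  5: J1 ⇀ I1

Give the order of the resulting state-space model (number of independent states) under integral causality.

bond 4 stroke→J3  (source Se1 imposes e)
bond 3 stroke→J3  (C1: C, integral causality)
bond 2 stroke→J2  (only one flow-in slot at J3)
bond 1 stroke→TF1  (J2: bond 2 brought effort, rest push out)
bond 0 stroke→J1  (through TF1, causality passes straight; one stroke at TF1)
bond 5 stroke→I1  (J1 needs exactly one f-in)

2  (C1, I1 all integral)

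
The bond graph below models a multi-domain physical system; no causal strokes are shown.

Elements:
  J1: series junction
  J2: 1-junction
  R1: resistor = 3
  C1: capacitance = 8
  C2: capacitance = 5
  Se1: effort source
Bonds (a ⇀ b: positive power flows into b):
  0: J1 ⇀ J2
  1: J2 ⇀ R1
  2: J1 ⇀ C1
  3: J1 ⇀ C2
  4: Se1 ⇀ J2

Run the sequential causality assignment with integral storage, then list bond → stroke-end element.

#4 |J2  (Se1: effort source, stroke at far end)
#2 |J1  (C1 integral (e out))
#3 |J1  (C2 integral (e out))
#0 |J2  (J1 needs exactly one f-in)
#1 |R1  (only one flow-in slot at J2)

b0 →J2
b1 →R1
b2 →J1
b3 →J1
b4 →J2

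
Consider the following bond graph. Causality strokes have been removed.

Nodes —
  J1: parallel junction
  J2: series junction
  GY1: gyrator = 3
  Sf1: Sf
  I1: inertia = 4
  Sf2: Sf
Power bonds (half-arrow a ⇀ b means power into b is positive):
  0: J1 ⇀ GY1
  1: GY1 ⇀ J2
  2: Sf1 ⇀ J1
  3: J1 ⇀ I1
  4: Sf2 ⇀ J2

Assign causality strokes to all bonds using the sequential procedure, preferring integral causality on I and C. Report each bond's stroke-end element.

b2 stroke→Sf1  (Sf1 (Sf) sets flow on bond)
b4 stroke→Sf2  (Sf2: flow source, stroke at near end)
b1 stroke→J2  (J2 flow already set via bond 4)
b0 stroke→J1  (GY1 both-in/both-out from 1)
b3 stroke→I1  (J1 effort already set via bond 0)

β0 stroke at J1
β1 stroke at J2
β2 stroke at Sf1
β3 stroke at I1
β4 stroke at Sf2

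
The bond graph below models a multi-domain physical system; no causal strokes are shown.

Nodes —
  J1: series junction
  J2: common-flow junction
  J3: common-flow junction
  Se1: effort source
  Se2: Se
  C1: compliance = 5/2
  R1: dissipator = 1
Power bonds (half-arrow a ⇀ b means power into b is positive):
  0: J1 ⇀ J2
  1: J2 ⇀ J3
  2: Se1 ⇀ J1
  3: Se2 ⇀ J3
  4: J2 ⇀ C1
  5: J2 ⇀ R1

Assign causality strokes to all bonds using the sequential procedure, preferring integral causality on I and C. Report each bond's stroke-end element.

#0 →J2
#1 →J2
#2 →J1
#3 →J3
#4 →J2
#5 →R1

#2 →J1  (Se1 (Se) sets effort on bond)
#3 →J3  (Se2 fixes effort; stroke away)
#0 →J2  (only one flow-in slot at J1)
#1 →J2  (J3 needs exactly one f-in)
#4 →J2  (C1: C, integral causality)
#5 →R1  (closing 1-jn rule on J2)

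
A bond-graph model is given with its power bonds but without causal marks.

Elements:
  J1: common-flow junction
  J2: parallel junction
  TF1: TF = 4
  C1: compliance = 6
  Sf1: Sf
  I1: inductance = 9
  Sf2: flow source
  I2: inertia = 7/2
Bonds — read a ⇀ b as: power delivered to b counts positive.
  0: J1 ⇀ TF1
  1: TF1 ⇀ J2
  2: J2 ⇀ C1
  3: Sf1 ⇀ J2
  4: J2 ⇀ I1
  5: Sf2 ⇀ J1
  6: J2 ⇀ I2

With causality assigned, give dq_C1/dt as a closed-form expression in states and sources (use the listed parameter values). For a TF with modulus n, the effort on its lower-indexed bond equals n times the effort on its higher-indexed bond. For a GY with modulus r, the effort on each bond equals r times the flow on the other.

dq_C1/dt = F_Sf1 + 4*F_Sf2 - p_I1/9 - 2*p_I2/7

#3 stroke at Sf1  (Sf1: flow source, stroke at near end)
#5 stroke at Sf2  (Sf2 (Sf) sets flow on bond)
#0 stroke at J1  (J1 flow already set via bond 5)
#1 stroke at TF1  (through TF1, causality passes straight; one stroke at TF1)
#2 stroke at J2  (C1 integral (e out))
#4 stroke at I1  (0-jn J2 has e-setter on 2)
#6 stroke at I2  (J2 effort already set via bond 2)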